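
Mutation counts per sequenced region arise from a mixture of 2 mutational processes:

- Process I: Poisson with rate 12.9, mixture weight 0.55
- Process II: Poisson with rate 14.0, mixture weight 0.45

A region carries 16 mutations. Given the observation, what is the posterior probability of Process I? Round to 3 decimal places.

P(component k | x) = w_k·f_k(x) / marginal(x), where marginal(x) = Σ_j w_j·f_j(x).
Evaluate each component's likelihood at the observed value:
  f_I = e^(−12.9)·12.9^16/16! = 0.0702129
  f_II = e^(−14.0)·14.0^16/16! = 0.0865578
Weight by the priors:
  w_I·f_I = 0.55 × 0.0702129 = 0.0386171
  w_II·f_II = 0.45 × 0.0865578 = 0.038951
Marginal: 0.0386171 + 0.038951 = 0.0775681
So the posterior for Process I is 0.0386171 / 0.0775681 ≈ 0.498.

0.498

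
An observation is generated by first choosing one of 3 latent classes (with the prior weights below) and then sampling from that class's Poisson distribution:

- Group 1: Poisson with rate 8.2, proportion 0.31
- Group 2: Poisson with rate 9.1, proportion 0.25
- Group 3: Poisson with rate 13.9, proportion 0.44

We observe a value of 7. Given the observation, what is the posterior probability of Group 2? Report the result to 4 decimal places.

Posterior ∝ prior × likelihood, so P(k | x) ∝ π_k f_k(x); normalise over all components.
Component likelihoods at x = 7:
  p_1 = e^(−8.2)·8.2^7/7! = 0.135848
  p_2 = e^(−9.1)·9.1^7/7! = 0.114493
  p_3 = e^(−13.9)·13.9^7/7! = 0.0182802
Multiply by the mixture weights:
  π_1·p_1 = 0.31 × 0.135848 = 0.0421127
  π_2·p_2 = 0.25 × 0.114493 = 0.0286233
  π_3·p_3 = 0.44 × 0.0182802 = 0.00804327
Denominator: 0.0421127 + 0.0286233 + 0.00804327 = 0.0787793
Responsibility of Group 2: 0.0286233 / 0.0787793 ≈ 0.3633

0.3633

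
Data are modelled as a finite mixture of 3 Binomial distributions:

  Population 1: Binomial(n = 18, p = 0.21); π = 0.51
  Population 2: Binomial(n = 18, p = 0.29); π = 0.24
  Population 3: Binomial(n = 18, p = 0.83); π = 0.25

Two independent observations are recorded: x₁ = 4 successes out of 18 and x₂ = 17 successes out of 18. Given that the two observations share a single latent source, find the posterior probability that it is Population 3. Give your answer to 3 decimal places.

P(component k | x) = P(Z=k)·f_k(x) / marginal(x), where marginal(x) = Σ_j P(Z=j)·f_j(x).
Since both observations come from the same component, the likelihood for component k is f_k(x₁)·f_k(x₂).
  f_1 = [0.219471] × [4.27196e-11] = 9.37574e-12
  f_2 = [0.179032] × [9.27463e-09] = 1.66046e-09
  f_3 = [2.44522e-08] × [0.128839] = 3.15041e-09
Multiply by the mixture weights:
  P(Z=1)·f_1 = 0.51 × 9.37574e-12 = 4.78163e-12
  P(Z=2)·f_2 = 0.24 × 1.66046e-09 = 3.98509e-10
  P(Z=3)·f_3 = 0.25 × 3.15041e-09 = 7.87604e-10
Sum: 4.78163e-12 + 3.98509e-10 + 7.87604e-10 = 1.19089e-09
So the posterior for Population 3 is 7.87604e-10 / 1.19089e-09 ≈ 0.661.

0.661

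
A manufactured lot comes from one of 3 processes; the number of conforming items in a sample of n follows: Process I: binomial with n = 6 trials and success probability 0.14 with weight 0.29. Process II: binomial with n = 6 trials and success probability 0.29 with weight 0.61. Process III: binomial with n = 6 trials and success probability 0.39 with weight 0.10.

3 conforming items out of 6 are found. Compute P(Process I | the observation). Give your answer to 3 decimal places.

0.071

P(component k | x) = π_k·f_k(x) / marginal(x), where marginal(x) = Σ_j π_j·f_j(x).
Component likelihoods at x = 3 conforming items out of 6:
  L_I = 0.0349068
  L_II = 0.174582
  L_III = 0.269286
Prior × likelihood for each component:
  π_I·L_I = 0.29 × 0.0349068 = 0.010123
  π_II·L_II = 0.61 × 0.174582 = 0.106495
  π_III·L_III = 0.10 × 0.269286 = 0.0269286
Normaliser: 0.010123 + 0.106495 + 0.0269286 = 0.143546
Responsibility of Process I: 0.010123 / 0.143546 ≈ 0.071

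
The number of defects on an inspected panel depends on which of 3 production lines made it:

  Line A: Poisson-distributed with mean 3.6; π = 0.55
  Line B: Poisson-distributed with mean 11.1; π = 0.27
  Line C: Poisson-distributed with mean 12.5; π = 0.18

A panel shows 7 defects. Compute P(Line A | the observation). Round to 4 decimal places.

Apply Bayes' rule: the posterior for each component is proportional to its prior times its likelihood at x.
Evaluate each component's likelihood at the observed value:
  f_A = 0.0424841
  f_B = 0.0622532
  f_C = 0.0352581
Prior × likelihood for each component:
  P(Z=A)·f_A = 0.55 × 0.0424841 = 0.0233663
  P(Z=B)·f_B = 0.27 × 0.0622532 = 0.0168084
  P(Z=C)·f_C = 0.18 × 0.0352581 = 0.00634645
Normaliser: 0.0233663 + 0.0168084 + 0.00634645 = 0.0465211
Responsibility of Line A: 0.0233663 / 0.0465211 ≈ 0.5023

0.5023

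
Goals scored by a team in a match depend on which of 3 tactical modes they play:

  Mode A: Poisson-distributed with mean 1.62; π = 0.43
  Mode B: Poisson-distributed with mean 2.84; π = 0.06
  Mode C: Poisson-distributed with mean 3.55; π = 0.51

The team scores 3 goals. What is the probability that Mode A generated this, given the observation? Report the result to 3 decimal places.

Posterior ∝ prior × likelihood, so P(k | x) ∝ P(Z=k) f_k(x); normalise over all components.
Poisson probabilities:
  f_A = e^(−1.62)·1.62^3/3! = 0.140229
  f_B = e^(−2.84)·2.84^3/3! = 0.223053
  f_C = e^(−3.55)·3.55^3/3! = 0.214185
Unnormalised posteriors:
  P(Z=A)·f_A = 0.43 × 0.140229 = 0.0602983
  P(Z=B)·f_B = 0.06 × 0.223053 = 0.0133832
  P(Z=C)·f_C = 0.51 × 0.214185 = 0.109234
Normaliser: 0.0602983 + 0.0133832 + 0.109234 = 0.182916
P(Mode A | the observation) = 0.0602983 / 0.182916 ≈ 0.330

0.330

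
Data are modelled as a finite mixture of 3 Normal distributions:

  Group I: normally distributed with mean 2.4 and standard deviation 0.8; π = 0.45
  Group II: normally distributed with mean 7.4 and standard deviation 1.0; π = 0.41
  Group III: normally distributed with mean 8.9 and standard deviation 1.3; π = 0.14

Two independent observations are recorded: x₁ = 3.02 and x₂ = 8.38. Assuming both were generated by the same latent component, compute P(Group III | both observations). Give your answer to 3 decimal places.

0.138

The responsibility of component k is P(Z=k) f_k(x) divided by Σ_j P(Z=j) f_j(x).
Since both observations come from the same component, the likelihood for component k is f_k(x₁)·f_k(x₂).
  f_I = [(1/(0.8·√(2π)))·exp(−(3.02−2.4)²/(2·0.8²)) = 0.498678·exp(-0.30031) = 0.369314] × [3.66929e-13] = 1.35512e-13
  f_II = [(1/(1.0·√(2π)))·exp(−(3.02−7.4)²/(2·1.0²)) = 0.398942·exp(-9.59220) = 2.72314e-05] × [0.246809] = 6.72098e-06
  f_III = [(1/(1.3·√(2π)))·exp(−(3.02−8.9)²/(2·1.3²)) = 0.306879·exp(-10.22911) = 1.10795e-05] × [0.283285] = 3.13865e-06
Unnormalised posteriors:
  P(Z=I)·f_I = 0.45 × 1.35512e-13 = 6.09805e-14
  P(Z=II)·f_II = 0.41 × 6.72098e-06 = 2.7556e-06
  P(Z=III)·f_III = 0.14 × 3.13865e-06 = 4.39411e-07
Normaliser: 6.09805e-14 + 2.7556e-06 + 4.39411e-07 = 3.19501e-06
P(Group III | x₁, x₂) = 4.39411e-07 / 3.19501e-06 ≈ 0.138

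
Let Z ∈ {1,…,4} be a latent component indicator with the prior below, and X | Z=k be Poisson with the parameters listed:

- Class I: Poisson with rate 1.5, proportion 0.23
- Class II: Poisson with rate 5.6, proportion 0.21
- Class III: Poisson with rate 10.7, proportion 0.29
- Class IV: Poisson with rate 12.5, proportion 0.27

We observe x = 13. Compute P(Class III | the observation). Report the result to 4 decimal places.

0.4571

By Bayes' theorem, P(k | x) = P(Z=k) f_k(x) / Σ_j P(Z=j) f_j(x).
Component likelihoods at x = 13:
  p_I = 6.97372e-09
  p_II = 0.00316311
  p_III = 0.0872485
  p_IV = 0.10886
Weight by the priors:
  P(Z=I)·p_I = 0.23 × 6.97372e-09 = 1.60395e-09
  P(Z=II)·p_II = 0.21 × 0.00316311 = 0.000664254
  P(Z=III)·p_III = 0.29 × 0.0872485 = 0.0253021
  P(Z=IV)·p_IV = 0.27 × 0.10886 = 0.0293922
Normaliser: 1.60395e-09 + 0.000664254 + 0.0253021 + 0.0293922 = 0.0553585
P(Class III | the observation) ≈ 0.4571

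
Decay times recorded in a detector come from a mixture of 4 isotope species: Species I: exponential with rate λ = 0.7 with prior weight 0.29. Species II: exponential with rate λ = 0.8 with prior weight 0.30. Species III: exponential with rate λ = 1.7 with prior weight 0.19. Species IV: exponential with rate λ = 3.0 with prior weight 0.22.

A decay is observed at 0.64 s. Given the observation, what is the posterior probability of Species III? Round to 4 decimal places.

0.2271

The responsibility of component k is w_k f_k(x) divided by Σ_j w_j f_j(x).
Exponential densities:
  L_I = 0.7·e^(−0.7·0.64) = 0.7·e^(−0.4480) = 0.447233
  L_II = 0.8·e^(−0.8·0.64) = 0.8·e^(−0.5120) = 0.479437
  L_III = 1.7·e^(−1.7·0.64) = 1.7·e^(−1.0880) = 0.572712
  L_IV = 3.0·e^(−3.0·0.64) = 3.0·e^(−1.9200) = 0.439821
Prior × likelihood for each component:
  w_I·L_I = 0.29 × 0.447233 = 0.129698
  w_II·L_II = 0.30 × 0.479437 = 0.143831
  w_III·L_III = 0.19 × 0.572712 = 0.108815
  w_IV·L_IV = 0.22 × 0.439821 = 0.0967606
Normaliser: 0.129698 + 0.143831 + 0.108815 + 0.0967606 = 0.479105
So the posterior for Species III is 0.108815 / 0.479105 ≈ 0.2271.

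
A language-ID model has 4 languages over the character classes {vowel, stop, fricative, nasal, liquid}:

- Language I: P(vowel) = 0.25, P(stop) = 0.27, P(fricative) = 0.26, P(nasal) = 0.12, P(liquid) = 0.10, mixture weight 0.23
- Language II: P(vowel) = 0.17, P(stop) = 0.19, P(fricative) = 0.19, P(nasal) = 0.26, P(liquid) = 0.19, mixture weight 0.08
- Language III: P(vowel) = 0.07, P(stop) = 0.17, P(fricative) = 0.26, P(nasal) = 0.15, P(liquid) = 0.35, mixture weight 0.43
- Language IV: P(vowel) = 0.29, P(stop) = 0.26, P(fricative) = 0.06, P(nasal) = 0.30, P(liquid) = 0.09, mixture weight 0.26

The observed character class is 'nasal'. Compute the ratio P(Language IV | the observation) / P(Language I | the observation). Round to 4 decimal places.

2.8261

Since P(k|x) ∝ π_k f_k(x), the posterior odds are π_i f_i(x) / (π_j f_j(x)).
Component likelihoods at x = 'nasal':
  L_I = P(nasal | comp) = 0.12
  L_II = P(nasal | comp) = 0.26
  L_III = P(nasal | comp) = 0.15
  L_IV = P(nasal | comp) = 0.30
0.078 / 0.0276 ≈ 2.8261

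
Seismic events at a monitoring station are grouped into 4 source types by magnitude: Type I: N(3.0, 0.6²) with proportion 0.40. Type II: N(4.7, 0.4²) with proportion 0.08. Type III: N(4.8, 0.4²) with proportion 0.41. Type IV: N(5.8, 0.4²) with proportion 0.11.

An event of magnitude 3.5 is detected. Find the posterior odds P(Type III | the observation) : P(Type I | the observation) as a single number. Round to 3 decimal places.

Only the two components matter; the odds are (π_i f_i(x)) / (π_j f_j(x)).
Component likelihoods at x = 3.5:
  L_I = 0.469853
  L_II = 0.0110796
  L_III = 0.00507262
  L_IV = 6.59811e-08
Odds = (0.41/0.40) × (0.00507262/0.469853) = 1.025 × 0.0107962 ≈ 0.011

0.011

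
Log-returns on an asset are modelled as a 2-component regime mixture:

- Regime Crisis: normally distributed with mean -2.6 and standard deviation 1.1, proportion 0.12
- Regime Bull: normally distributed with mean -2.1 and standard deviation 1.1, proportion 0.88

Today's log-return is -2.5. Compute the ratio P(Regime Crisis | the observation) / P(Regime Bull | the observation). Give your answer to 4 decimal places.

Posterior odds = (π_i f_i(x)) / (π_j f_j(x)); the normalising sum cancels.
Normal densities:
  f_Crisis = 0.361179
  f_Bull = 0.339472
0.0433415 / 0.298735 ≈ 0.1451

0.1451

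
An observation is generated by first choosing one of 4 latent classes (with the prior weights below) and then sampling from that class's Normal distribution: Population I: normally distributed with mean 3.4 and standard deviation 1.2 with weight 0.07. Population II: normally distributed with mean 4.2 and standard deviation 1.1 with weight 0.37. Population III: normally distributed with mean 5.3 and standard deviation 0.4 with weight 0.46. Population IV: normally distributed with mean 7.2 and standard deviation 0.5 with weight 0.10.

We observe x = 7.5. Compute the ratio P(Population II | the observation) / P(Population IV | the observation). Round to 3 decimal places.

Posterior odds = (P(Z=i) f_i(x)) / (P(Z=j) f_j(x)); the normalising sum cancels.
Evaluate each component's likelihood at the observed value:
  p_I = (1/(1.2·√(2π)))·exp(−(7.5−3.4)²/(2·1.2²)) = 0.332452·exp(-5.83681) = 0.000970144
  p_II = (1/(1.1·√(2π)))·exp(−(7.5−4.2)²/(2·1.1²)) = 0.362675·exp(-4.50000) = 0.00402895
  p_III = (1/(0.4·√(2π)))·exp(−(7.5−5.3)²/(2·0.4²)) = 0.997356·exp(-15.12500) = 2.69244e-07
  p_IV = (1/(0.5·√(2π)))·exp(−(7.5−7.2)²/(2·0.5²)) = 0.797885·exp(-0.18000) = 0.666449
Posterior odds = (P(Z=II)·p_II) / (P(Z=IV)·p_IV) = (0.37·0.00402895) / (0.10·0.666449) = 0.00149071 / 0.0666449 ≈ 0.022

0.022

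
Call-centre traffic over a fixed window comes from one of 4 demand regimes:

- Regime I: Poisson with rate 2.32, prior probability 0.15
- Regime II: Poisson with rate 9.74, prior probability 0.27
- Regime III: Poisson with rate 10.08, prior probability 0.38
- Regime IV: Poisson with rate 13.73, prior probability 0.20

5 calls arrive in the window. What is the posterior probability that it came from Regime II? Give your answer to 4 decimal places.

0.3360

Posterior ∝ prior × likelihood, so P(k | x) ∝ w_k f_k(x); normalise over all components.
Poisson probabilities:
  f_I = e^(−2.32)·2.32^5/5! = 0.0550422
  f_II = e^(−9.74)·9.74^5/5! = 0.0430116
  f_III = e^(−10.08)·10.08^5/5! = 0.036344
  f_IV = e^(−13.73)·13.73^5/5! = 0.00442903
Weight by the priors:
  w_I·f_I = 0.15 × 0.0550422 = 0.00825632
  w_II·f_II = 0.27 × 0.0430116 = 0.0116131
  w_III·f_III = 0.38 × 0.036344 = 0.0138107
  w_IV·f_IV = 0.20 × 0.00442903 = 0.000885805
Denominator: 0.00825632 + 0.0116131 + 0.0138107 + 0.000885805 = 0.034566
P(Regime II | 5 calls) ≈ 0.3360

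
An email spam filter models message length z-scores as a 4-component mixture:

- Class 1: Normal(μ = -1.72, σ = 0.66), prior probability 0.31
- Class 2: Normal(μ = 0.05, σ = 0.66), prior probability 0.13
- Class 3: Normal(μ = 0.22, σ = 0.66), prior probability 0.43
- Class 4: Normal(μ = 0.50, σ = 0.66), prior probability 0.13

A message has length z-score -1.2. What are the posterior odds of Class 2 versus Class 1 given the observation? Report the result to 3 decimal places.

0.095

The posterior odds equal the prior odds times the likelihood ratio: (w_i/w_j)·(f_i(x)/f_j(x)).
Component likelihoods at x = -1.2:
  L_1 = (1/(0.66·√(2π)))·exp(−(-1.2−-1.72)²/(2·0.66²)) = 0.604458·exp(-0.31038) = 0.443171
  L_2 = (1/(0.66·√(2π)))·exp(−(-1.2−0.05)²/(2·0.66²)) = 0.604458·exp(-1.79350) = 0.100567
  L_3 = (1/(0.66·√(2π)))·exp(−(-1.2−0.22)²/(2·0.66²)) = 0.604458·exp(-2.31451) = 0.0597293
  L_4 = (1/(0.66·√(2π)))·exp(−(-1.2−0.50)²/(2·0.66²)) = 0.604458·exp(-3.31726) = 0.0219127
Odds = (0.13/0.31) × (0.100567/0.443171) = 0.419355 × 0.226927 ≈ 0.095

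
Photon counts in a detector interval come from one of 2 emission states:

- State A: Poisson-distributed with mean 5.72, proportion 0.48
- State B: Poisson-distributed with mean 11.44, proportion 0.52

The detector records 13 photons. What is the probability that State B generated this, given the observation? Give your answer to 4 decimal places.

P(component k | x) = P(Z=k)·f_k(x) / marginal(x), where marginal(x) = Σ_j P(Z=j)·f_j(x).
Evaluate each component's likelihood at the observed value:
  p_A = e^(−5.72)·5.72^13/13! = 0.00369576
  p_B = e^(−11.44)·11.44^13/13! = 0.0992954
Unnormalised posteriors:
  P(Z=A)·p_A = 0.48 × 0.00369576 = 0.00177396
  P(Z=B)·p_B = 0.52 × 0.0992954 = 0.0516336
Evidence: 0.00177396 + 0.0516336 = 0.0534076
Responsibility of State B: 0.0516336 / 0.0534076 ≈ 0.9668

0.9668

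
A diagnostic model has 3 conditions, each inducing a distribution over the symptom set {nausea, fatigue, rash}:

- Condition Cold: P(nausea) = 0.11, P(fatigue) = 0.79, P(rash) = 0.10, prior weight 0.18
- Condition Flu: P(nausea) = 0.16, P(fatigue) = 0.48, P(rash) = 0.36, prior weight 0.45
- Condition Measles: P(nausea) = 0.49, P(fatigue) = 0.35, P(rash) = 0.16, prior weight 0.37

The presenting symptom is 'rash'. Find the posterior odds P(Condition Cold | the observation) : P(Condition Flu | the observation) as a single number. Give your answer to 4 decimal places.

Posterior odds = (P(Z=i) f_i(x)) / (P(Z=j) f_j(x)); the normalising sum cancels.
Categorical probabilities:
  f_Cold = 0.1
  f_Flu = 0.36
  f_Measles = 0.16
0.018 / 0.162 ≈ 0.1111

0.1111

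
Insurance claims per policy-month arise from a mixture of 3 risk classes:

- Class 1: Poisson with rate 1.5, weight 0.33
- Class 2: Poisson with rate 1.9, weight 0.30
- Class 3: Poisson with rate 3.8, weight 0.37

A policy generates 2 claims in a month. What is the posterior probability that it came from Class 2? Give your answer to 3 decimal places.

The responsibility of component k is P(Z=k) f_k(x) divided by Σ_j P(Z=j) f_j(x).
Component likelihoods at x = 2 claims:
  L_1 = 0.251021
  L_2 = 0.269971
  L_3 = 0.161517
Unnormalised posteriors:
  P(Z=1)·L_1 = 0.33 × 0.251021 = 0.0828371
  P(Z=2)·L_2 = 0.30 × 0.269971 = 0.0809914
  P(Z=3)·L_3 = 0.37 × 0.161517 = 0.0597613
Evidence: 0.0828371 + 0.0809914 + 0.0597613 = 0.22359
P(Class 2 | data) = 0.0809914 / 0.22359 ≈ 0.362

0.362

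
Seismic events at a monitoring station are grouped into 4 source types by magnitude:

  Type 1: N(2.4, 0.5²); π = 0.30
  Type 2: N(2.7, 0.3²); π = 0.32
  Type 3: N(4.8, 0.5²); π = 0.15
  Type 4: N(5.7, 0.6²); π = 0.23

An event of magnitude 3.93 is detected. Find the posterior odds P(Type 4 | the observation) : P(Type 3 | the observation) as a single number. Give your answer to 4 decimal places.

0.0748

Posterior odds = (π_i f_i(x)) / (π_j f_j(x)); the normalising sum cancels.
Evaluate each component's likelihood at the observed value:
  f_1 = 0.00739027
  f_2 = 0.000297539
  f_3 = 0.175592
  f_4 = 0.00857107
Posterior odds = (π_4·f_4) / (π_3·f_3) = (0.23·0.00857107) / (0.15·0.175592) = 0.00197135 / 0.0263388 ≈ 0.0748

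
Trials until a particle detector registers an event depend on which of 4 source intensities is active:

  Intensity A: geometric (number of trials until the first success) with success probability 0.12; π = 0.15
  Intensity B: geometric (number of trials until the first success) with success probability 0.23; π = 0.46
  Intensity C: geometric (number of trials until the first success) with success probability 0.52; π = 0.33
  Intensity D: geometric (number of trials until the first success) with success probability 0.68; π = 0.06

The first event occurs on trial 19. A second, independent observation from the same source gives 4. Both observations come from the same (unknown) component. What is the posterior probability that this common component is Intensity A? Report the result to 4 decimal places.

0.5944

The responsibility of component k is P(Z=k) f_k(x) divided by Σ_j P(Z=j) f_j(x).
Since both observations come from the same component, the likelihood for component k is f_k(x₁)·f_k(x₂).
  p_A = [0.012019] × [0.0817766] = 0.000982876
  p_B = [0.00208238] × [0.105003] = 0.000218656
  p_C = [9.51362e-07] × [0.0575078] = 5.47108e-08
  p_D = [8.41799e-10] × [0.0222822] = 1.87572e-11
Prior × likelihood for each component:
  P(Z=A)·p_A = 0.15 × 0.000982876 = 0.000147431
  P(Z=B)·p_B = 0.46 × 0.000218656 = 0.000100582
  P(Z=C)·p_C = 0.33 × 5.47108e-08 = 1.80545e-08
  P(Z=D)·p_D = 0.06 × 1.87572e-11 = 1.12543e-12
Evidence: 0.000147431 + 0.000100582 + 1.80545e-08 + 1.12543e-12 = 0.000248031
Responsibility of Intensity A: 0.000147431 / 0.000248031 ≈ 0.5944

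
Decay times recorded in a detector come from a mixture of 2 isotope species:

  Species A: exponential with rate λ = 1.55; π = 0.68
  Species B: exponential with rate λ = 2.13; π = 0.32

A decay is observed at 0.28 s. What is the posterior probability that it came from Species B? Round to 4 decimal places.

The responsibility of component k is w_k f_k(x) divided by Σ_j w_j f_j(x).
Evaluate each component's likelihood at the observed value:
  L_A = 1.00426
  L_B = 1.17318
Weight by the priors:
  w_A·L_A = 0.68 × 1.00426 = 0.6829
  w_B·L_B = 0.32 × 1.17318 = 0.375419
Normaliser: 0.6829 + 0.375419 = 1.05832
P(Species B | the observation) ≈ 0.3547

0.3547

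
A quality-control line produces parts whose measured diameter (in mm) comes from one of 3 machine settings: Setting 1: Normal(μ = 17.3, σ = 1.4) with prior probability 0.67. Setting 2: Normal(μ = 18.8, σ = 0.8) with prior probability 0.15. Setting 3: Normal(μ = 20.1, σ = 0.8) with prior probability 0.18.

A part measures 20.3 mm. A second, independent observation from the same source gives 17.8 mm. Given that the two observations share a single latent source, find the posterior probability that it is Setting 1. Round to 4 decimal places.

0.5853

P(component k | x) = w_k·f_k(x) / marginal(x), where marginal(x) = Σ_j w_j·f_j(x).
Since both observations come from the same component, the likelihood for component k is f_k(x₁)·f_k(x₂).
  f_1 = [(1/(1.4·√(2π)))·exp(−(20.3−17.3)²/(2·1.4²)) = 0.284959·exp(-2.29592) = 0.0286865] × [0.267353] = 0.00766941
  f_2 = [(1/(0.8·√(2π)))·exp(−(20.3−18.8)²/(2·0.8²)) = 0.498678·exp(-1.75781) = 0.0859828] × [0.228311] = 0.0196309
  f_3 = [(1/(0.8·√(2π)))·exp(−(20.3−20.1)²/(2·0.8²)) = 0.498678·exp(-0.03125) = 0.483335] × [0.00799765] = 0.00386555
Weight by the priors:
  w_1·f_1 = 0.67 × 0.00766941 = 0.00513851
  w_2·f_2 = 0.15 × 0.0196309 = 0.00294463
  w_3·f_3 = 0.18 × 0.00386555 = 0.000695798
Denominator: 0.00513851 + 0.00294463 + 0.000695798 = 0.00877893
Responsibility of Setting 1: 0.00513851 / 0.00877893 ≈ 0.5853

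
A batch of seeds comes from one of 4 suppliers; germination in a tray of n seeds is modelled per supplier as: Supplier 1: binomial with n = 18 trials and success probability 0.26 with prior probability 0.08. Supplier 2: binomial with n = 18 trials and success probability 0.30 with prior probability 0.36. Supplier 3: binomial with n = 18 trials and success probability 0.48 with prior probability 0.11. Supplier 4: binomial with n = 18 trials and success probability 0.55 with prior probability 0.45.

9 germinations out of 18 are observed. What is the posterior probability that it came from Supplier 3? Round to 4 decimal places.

P(component k | x) = w_k·f_k(x) / marginal(x), where marginal(x) = Σ_j w_j·f_j(x).
Component likelihoods at x = 9 germinations out of 18:
  L_1 = 0.0175655
  L_2 = 0.0386179
  L_3 = 0.182817
  L_4 = 0.169431
Weight by the priors:
  w_1·L_1 = 0.08 × 0.0175655 = 0.00140524
  w_2·L_2 = 0.36 × 0.0386179 = 0.0139024
  w_3·L_3 = 0.11 × 0.182817 = 0.0201099
  w_4·L_4 = 0.45 × 0.169431 = 0.0762438
Denominator: 0.00140524 + 0.0139024 + 0.0201099 + 0.0762438 = 0.111661
Responsibility of Supplier 3: 0.0201099 / 0.111661 ≈ 0.1801

0.1801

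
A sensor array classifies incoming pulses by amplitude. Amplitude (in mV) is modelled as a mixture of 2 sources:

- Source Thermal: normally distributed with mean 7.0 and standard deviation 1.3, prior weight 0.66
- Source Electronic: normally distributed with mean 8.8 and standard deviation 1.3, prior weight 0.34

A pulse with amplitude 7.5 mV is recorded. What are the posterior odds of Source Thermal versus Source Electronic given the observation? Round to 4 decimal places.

Only the two components matter; the odds are (π_i f_i(x)) / (π_j f_j(x)).
Evaluate each component's likelihood at the observed value:
  L_Thermal = (1/(1.3·√(2π)))·exp(−(7.5−7.0)²/(2·1.3²)) = 0.306879·exp(-0.07396) = 0.285
  L_Electronic = (1/(1.3·√(2π)))·exp(−(7.5−8.8)²/(2·1.3²)) = 0.306879·exp(-0.50000) = 0.186131
Posterior odds = (π_Thermal·L_Thermal) / (π_Electronic·L_Electronic) = (0.66·0.285) / (0.34·0.186131) = 0.1881 / 0.0632847 ≈ 2.9723

2.9723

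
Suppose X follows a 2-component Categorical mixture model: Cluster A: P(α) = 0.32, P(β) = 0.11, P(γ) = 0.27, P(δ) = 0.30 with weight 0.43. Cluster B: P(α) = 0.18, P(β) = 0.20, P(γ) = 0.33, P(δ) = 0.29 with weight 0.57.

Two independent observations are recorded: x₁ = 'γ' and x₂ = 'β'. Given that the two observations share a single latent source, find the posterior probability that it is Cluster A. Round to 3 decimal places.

By Bayes' theorem, P(k | x) = π_k f_k(x) / Σ_j π_j f_j(x).
Since both observations come from the same component, the likelihood for component k is f_k(x₁)·f_k(x₂).
  p_A = [P(γ | comp) = 0.27] × [0.11] = 0.0297
  p_B = [P(γ | comp) = 0.33] × [0.2] = 0.066
Unnormalised posteriors:
  π_A·p_A = 0.43 × 0.0297 = 0.012771
  π_B·p_B = 0.57 × 0.066 = 0.03762
Sum: 0.012771 + 0.03762 = 0.050391
P(Cluster A | x₁, x₂) = 0.012771 / 0.050391 ≈ 0.253

0.253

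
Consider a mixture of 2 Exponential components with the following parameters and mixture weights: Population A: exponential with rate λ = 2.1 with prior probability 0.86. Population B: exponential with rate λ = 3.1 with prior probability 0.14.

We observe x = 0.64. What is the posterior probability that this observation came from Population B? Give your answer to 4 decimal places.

0.1125

The responsibility of component k is w_k f_k(x) divided by Σ_j w_j f_j(x).
Evaluate each component's likelihood at the observed value:
  f_A = 0.547681
  f_B = 0.426306
Unnormalised posteriors:
  w_A·f_A = 0.86 × 0.547681 = 0.471005
  w_B·f_B = 0.14 × 0.426306 = 0.0596828
Sum: 0.471005 + 0.0596828 = 0.530688
So the posterior for Population B is 0.0596828 / 0.530688 ≈ 0.1125.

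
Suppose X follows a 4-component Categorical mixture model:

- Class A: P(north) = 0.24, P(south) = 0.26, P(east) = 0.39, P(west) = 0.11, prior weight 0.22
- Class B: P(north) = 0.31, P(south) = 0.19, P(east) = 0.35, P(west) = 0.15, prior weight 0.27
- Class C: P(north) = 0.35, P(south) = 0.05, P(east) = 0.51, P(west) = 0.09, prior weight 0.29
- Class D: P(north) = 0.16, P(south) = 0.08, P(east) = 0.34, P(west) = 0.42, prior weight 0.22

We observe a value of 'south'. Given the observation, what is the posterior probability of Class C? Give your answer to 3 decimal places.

The responsibility of component k is P(Z=k) f_k(x) divided by Σ_j P(Z=j) f_j(x).
Categorical probabilities:
  f_A = P(south | comp) = 0.26
  f_B = P(south | comp) = 0.19
  f_C = P(south | comp) = 0.05
  f_D = P(south | comp) = 0.08
Prior × likelihood for each component:
  P(Z=A)·f_A = 0.22 × 0.26 = 0.0572
  P(Z=B)·f_B = 0.27 × 0.19 = 0.0513
  P(Z=C)·f_C = 0.29 × 0.05 = 0.0145
  P(Z=D)·f_D = 0.22 × 0.08 = 0.0176
Marginal: 0.0572 + 0.0513 + 0.0145 + 0.0176 = 0.1406
P(Class C | 'south') ≈ 0.103

0.103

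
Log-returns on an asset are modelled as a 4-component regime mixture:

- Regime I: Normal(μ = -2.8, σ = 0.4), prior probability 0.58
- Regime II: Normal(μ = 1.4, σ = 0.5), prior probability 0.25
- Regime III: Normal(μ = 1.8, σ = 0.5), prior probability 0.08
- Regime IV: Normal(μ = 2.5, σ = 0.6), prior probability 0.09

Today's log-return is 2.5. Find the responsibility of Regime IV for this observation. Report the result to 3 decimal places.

0.589

Apply Bayes' rule: the posterior for each component is proportional to its prior times its likelihood at x.
Evaluate each component's likelihood at the observed value:
  p_I = (1/(0.4·√(2π)))·exp(−(2.5−-2.8)²/(2·0.4²)) = 0.997356·exp(-87.78125) = 7.51515e-39
  p_II = (1/(0.5·√(2π)))·exp(−(2.5−1.4)²/(2·0.5²)) = 0.797885·exp(-2.42000) = 0.0709492
  p_III = (1/(0.5·√(2π)))·exp(−(2.5−1.8)²/(2·0.5²)) = 0.797885·exp(-0.98000) = 0.299455
  p_IV = (1/(0.6·√(2π)))·exp(−(2.5−2.5)²/(2·0.6²)) = 0.664904·exp(-0.00000) = 0.664904
Unnormalised posteriors:
  P(Z=I)·p_I = 0.58 × 7.51515e-39 = 4.35879e-39
  P(Z=II)·p_II = 0.25 × 0.0709492 = 0.0177373
  P(Z=III)·p_III = 0.08 × 0.299455 = 0.0239564
  P(Z=IV)·p_IV = 0.09 × 0.664904 = 0.0598413
Sum: 4.35879e-39 + 0.0177373 + 0.0239564 + 0.0598413 = 0.101535
So the posterior for Regime IV is 0.0598413 / 0.101535 ≈ 0.589.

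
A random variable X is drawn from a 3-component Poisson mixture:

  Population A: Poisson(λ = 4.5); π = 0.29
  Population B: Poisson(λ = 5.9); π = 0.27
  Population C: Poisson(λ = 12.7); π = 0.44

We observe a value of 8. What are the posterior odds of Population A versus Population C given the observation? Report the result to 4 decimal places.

Posterior odds = (w_i f_i(x)) / (w_j f_j(x)); the normalising sum cancels.
Component likelihoods at x = 8:
  f_A = e^(−4.5)·4.5^8/8! = 0.0463292
  f_B = e^(−5.9)·5.9^8/8! = 0.0997604
  f_C = e^(−12.7)·12.7^8/8! = 0.0512117
Odds = (0.29/0.44) × (0.0463292/0.0512117) = 0.659091 × 0.904659 ≈ 0.5963

0.5963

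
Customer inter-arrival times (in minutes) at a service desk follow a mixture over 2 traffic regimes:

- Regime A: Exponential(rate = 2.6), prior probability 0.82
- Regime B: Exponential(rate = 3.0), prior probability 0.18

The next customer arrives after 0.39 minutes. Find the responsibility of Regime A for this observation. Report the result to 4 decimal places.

0.8219

P(component k | x) = w_k·f_k(x) / marginal(x), where marginal(x) = Σ_j w_j·f_j(x).
Exponential densities:
  L_A = 0.943189
  L_B = 0.931101
Prior × likelihood for each component:
  w_A·L_A = 0.82 × 0.943189 = 0.773415
  w_B·L_B = 0.18 × 0.931101 = 0.167598
Normaliser: 0.773415 + 0.167598 = 0.941013
Responsibility of Regime A: 0.773415 / 0.941013 ≈ 0.8219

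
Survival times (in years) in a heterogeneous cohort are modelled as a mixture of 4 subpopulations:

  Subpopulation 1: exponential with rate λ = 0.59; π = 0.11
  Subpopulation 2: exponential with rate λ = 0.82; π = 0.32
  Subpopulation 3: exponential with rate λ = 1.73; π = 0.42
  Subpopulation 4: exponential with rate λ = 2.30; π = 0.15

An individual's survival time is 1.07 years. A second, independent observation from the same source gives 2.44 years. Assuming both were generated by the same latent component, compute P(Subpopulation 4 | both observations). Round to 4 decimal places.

0.0123

P(component k | x) = π_k·f_k(x) / marginal(x), where marginal(x) = Σ_j π_j·f_j(x).
Since both observations come from the same component, the likelihood for component k is f_k(x₁)·f_k(x₂).
  f_1 = [0.313821] × [0.139843] = 0.0438858
  f_2 = [0.341007] × [0.110886] = 0.037813
  f_3 = [0.271721] × [0.0253982] = 0.00690122
  f_4 = [0.196304] × [0.00840364] = 0.00164967
Weight by the priors:
  π_1·f_1 = 0.11 × 0.0438858 = 0.00482743
  π_2·f_2 = 0.32 × 0.037813 = 0.0121002
  π_3·f_3 = 0.42 × 0.00690122 = 0.00289851
  π_4·f_4 = 0.15 × 0.00164967 = 0.00024745
Denominator: 0.00482743 + 0.0121002 + 0.00289851 + 0.00024745 = 0.0200736
So the posterior for Subpopulation 4 is 0.00024745 / 0.0200736 ≈ 0.0123.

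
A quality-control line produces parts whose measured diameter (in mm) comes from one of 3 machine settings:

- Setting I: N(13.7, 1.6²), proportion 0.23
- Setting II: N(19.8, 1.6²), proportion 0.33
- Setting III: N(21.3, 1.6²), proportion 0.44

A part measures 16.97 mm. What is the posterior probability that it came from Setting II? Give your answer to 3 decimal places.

The responsibility of component k is π_k f_k(x) divided by Σ_j π_j f_j(x).
Evaluate each component's likelihood at the observed value:
  f_I = 0.0308876
  f_II = 0.0521735
  f_III = 0.00640397
Prior × likelihood for each component:
  π_I·f_I = 0.23 × 0.0308876 = 0.00710416
  π_II·f_II = 0.33 × 0.0521735 = 0.0172173
  π_III·f_III = 0.44 × 0.00640397 = 0.00281775
Denominator: 0.00710416 + 0.0172173 + 0.00281775 = 0.0271392
So the posterior for Setting II is 0.0172173 / 0.0271392 ≈ 0.634.

0.634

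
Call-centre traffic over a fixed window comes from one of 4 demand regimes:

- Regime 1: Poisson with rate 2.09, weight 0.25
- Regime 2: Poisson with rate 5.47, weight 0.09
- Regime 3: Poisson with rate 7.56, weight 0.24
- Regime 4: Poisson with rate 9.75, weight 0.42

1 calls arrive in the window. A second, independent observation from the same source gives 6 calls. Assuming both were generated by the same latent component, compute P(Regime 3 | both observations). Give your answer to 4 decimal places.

0.0915

Apply Bayes' rule: the posterior for each component is proportional to its prior times its likelihood at x.
Since both observations come from the same component, the likelihood for component k is f_k(x₁)·f_k(x₂).
  p_1 = [0.258506] × [0.0143176] = 0.00370118
  p_2 = [0.0230354] × [0.156675] = 0.00360909
  p_3 = [0.00393782] × [0.135062] = 0.000531848
  p_4 = [0.000568373] × [0.0695543] = 3.95328e-05
Multiply by the mixture weights:
  π_1·p_1 = 0.25 × 0.00370118 = 0.000925296
  π_2·p_2 = 0.09 × 0.00360909 = 0.000324818
  π_3·p_3 = 0.24 × 0.000531848 = 0.000127644
  π_4·p_4 = 0.42 × 3.95328e-05 = 1.66038e-05
Denominator: 0.000925296 + 0.000324818 + 0.000127644 + 1.66038e-05 = 0.00139436
P(Regime 3 | x₁, x₂) = 0.000127644 / 0.00139436 ≈ 0.0915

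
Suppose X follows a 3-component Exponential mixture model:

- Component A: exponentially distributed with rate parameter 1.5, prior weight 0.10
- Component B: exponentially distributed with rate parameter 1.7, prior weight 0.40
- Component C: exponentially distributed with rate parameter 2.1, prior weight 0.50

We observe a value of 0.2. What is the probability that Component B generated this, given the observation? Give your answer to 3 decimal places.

0.377

P(component k | x) = w_k·f_k(x) / marginal(x), where marginal(x) = Σ_j w_j·f_j(x).
Evaluate each component's likelihood at the observed value:
  f_A = 1.5·e^(−1.5·0.2) = 1.5·e^(−0.3000) = 1.11123
  f_B = 1.7·e^(−1.7·0.2) = 1.7·e^(−0.3400) = 1.21001
  f_C = 2.1·e^(−2.1·0.2) = 2.1·e^(−0.4200) = 1.3798
Weight by the priors:
  w_A·f_A = 0.10 × 1.11123 = 0.111123
  w_B·f_B = 0.40 × 1.21001 = 0.484004
  w_C·f_C = 0.50 × 1.3798 = 0.689899
Marginal: 0.111123 + 0.484004 + 0.689899 = 1.28503
So the posterior for Component B is 0.484004 / 1.28503 ≈ 0.377.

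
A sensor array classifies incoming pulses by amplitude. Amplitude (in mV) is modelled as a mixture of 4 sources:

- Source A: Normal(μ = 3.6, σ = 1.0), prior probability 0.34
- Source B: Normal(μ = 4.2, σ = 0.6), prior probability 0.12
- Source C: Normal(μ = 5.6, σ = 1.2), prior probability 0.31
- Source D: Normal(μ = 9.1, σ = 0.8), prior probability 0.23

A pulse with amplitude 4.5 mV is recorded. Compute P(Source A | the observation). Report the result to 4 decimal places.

0.3958

P(component k | x) = w_k·f_k(x) / marginal(x), where marginal(x) = Σ_j w_j·f_j(x).
Evaluate each component's likelihood at the observed value:
  f_A = 0.266085
  f_B = 0.586776
  f_C = 0.218406
  f_D = 3.29905e-08
Multiply by the mixture weights:
  w_A·f_A = 0.34 × 0.266085 = 0.090469
  w_B·f_B = 0.12 × 0.586776 = 0.0704131
  w_C·f_C = 0.31 × 0.218406 = 0.0677059
  w_D·f_D = 0.23 × 3.29905e-08 = 7.58782e-09
Evidence: 0.090469 + 0.0704131 + 0.0677059 + 7.58782e-09 = 0.228588
P(Source A | 4.5 mV) = 0.090469 / 0.228588 ≈ 0.3958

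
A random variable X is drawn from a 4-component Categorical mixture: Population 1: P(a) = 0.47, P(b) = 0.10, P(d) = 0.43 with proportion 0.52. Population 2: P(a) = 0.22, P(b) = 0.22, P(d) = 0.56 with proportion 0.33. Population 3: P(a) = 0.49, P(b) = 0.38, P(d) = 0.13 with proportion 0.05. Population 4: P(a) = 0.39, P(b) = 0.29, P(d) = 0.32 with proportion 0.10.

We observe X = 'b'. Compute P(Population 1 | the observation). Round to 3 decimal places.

By Bayes' theorem, P(k | x) = w_k f_k(x) / Σ_j w_j f_j(x).
Categorical probabilities:
  f_1 = P(b | comp) = 0.10
  f_2 = P(b | comp) = 0.22
  f_3 = P(b | comp) = 0.38
  f_4 = P(b | comp) = 0.29
Unnormalised posteriors:
  w_1·f_1 = 0.52 × 0.1 = 0.052
  w_2·f_2 = 0.33 × 0.22 = 0.0726
  w_3·f_3 = 0.05 × 0.38 = 0.019
  w_4·f_4 = 0.10 × 0.29 = 0.029
Evidence: 0.052 + 0.0726 + 0.019 + 0.029 = 0.1726
P(Population 1 | 'b') = 0.052 / 0.1726 ≈ 0.301

0.301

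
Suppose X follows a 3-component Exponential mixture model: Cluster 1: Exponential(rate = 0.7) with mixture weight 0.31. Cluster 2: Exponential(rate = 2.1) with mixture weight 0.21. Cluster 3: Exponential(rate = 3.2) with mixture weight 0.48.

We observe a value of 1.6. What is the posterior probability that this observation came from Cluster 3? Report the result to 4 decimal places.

0.0963

Posterior ∝ prior × likelihood, so P(k | x) ∝ π_k f_k(x); normalise over all components.
Component likelihoods at x = 1.6:
  p_1 = 0.7·e^(−0.7·1.6) = 0.7·e^(−1.1200) = 0.228396
  p_2 = 2.1·e^(−2.1·1.6) = 2.1·e^(−3.3600) = 0.072944
  p_3 = 3.2·e^(−3.2·1.6) = 3.2·e^(−5.1200) = 0.0191233
Multiply by the mixture weights:
  π_1·p_1 = 0.31 × 0.228396 = 0.0708027
  π_2·p_2 = 0.21 × 0.072944 = 0.0153182
  π_3·p_3 = 0.48 × 0.0191233 = 0.00917917
Evidence: 0.0708027 + 0.0153182 + 0.00917917 = 0.0953001
P(Cluster 3 | 1.6) = 0.00917917 / 0.0953001 ≈ 0.0963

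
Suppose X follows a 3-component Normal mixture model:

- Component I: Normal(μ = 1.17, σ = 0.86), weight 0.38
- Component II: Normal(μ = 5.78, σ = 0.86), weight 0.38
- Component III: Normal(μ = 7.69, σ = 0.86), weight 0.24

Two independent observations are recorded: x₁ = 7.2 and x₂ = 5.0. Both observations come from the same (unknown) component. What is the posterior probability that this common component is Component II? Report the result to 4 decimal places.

0.9768

Apply Bayes' rule: the posterior for each component is proportional to its prior times its likelihood at x.
Since both observations come from the same component, the likelihood for component k is f_k(x₁)·f_k(x₂).
  f_I = [9.79079e-12] × [2.28881e-05] = 2.24092e-16
  f_II = [0.118685] × [0.307457] = 0.0364905
  f_III = [0.394383] × [0.00348246] = 0.00137342
Weight by the priors:
  P(Z=I)·f_I = 0.38 × 2.24092e-16 = 8.51551e-17
  P(Z=II)·f_II = 0.38 × 0.0364905 = 0.0138664
  P(Z=III)·f_III = 0.24 × 0.00137342 = 0.000329621
Normaliser: 8.51551e-17 + 0.0138664 + 0.000329621 = 0.014196
So the posterior for Component II is 0.0138664 / 0.014196 ≈ 0.9768.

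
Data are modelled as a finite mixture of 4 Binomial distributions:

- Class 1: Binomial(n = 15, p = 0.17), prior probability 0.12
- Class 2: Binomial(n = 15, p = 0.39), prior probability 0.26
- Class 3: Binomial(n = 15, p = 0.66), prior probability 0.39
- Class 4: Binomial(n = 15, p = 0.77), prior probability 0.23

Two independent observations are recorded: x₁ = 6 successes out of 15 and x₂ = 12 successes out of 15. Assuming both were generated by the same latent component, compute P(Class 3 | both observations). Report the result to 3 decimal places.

0.874

Apply Bayes' rule: the posterior for each component is proportional to its prior times its likelihood at x.
Since both observations come from the same component, the likelihood for component k is f_k(x₁)·f_k(x₂).
  L_1 = [C(15,6)·0.17^6·0.83^9 = 5005·2.41376e-05·0.18694 = 0.022584] × [1.51577e-07] = 3.42321e-09
  L_2 = [C(15,6)·0.39^6·0.61^9 = 5005·0.00351874·0.0116941 = 0.205949] × [0.00127872] = 0.000263352
  L_3 = [C(15,6)·0.66^6·0.34^9 = 5005·0.082654·6.0717e-05 = 0.0251176] × [0.122173] = 0.00306869
  L_4 = [C(15,6)·0.77^6·0.23^9 = 5005·0.208422·1.80115e-06 = 0.00187888] × [0.240483] = 0.000451838
Unnormalised posteriors:
  P(Z=1)·L_1 = 0.12 × 3.42321e-09 = 4.10785e-10
  P(Z=2)·L_2 = 0.26 × 0.000263352 = 6.84715e-05
  P(Z=3)·L_3 = 0.39 × 0.00306869 = 0.00119679
  P(Z=4)·L_4 = 0.23 × 0.000451838 = 0.000103923
Sum: 4.10785e-10 + 6.84715e-05 + 0.00119679 + 0.000103923 = 0.00136918
Responsibility of Class 3: 0.00119679 / 0.00136918 ≈ 0.874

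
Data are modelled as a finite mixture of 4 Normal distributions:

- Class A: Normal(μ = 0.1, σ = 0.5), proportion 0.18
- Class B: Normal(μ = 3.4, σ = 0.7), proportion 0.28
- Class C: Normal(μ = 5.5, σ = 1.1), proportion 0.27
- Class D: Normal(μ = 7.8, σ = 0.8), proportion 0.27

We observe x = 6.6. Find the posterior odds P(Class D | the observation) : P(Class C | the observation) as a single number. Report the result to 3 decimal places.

Posterior odds = (π_i f_i(x)) / (π_j f_j(x)); the normalising sum cancels.
Component likelihoods at x = 6.6:
  p_A = 1.59977e-37
  p_B = 1.6515e-05
  p_C = 0.219973
  p_D = 0.161897
Odds = (0.27/0.27) × (0.161897/0.219973) = 1 × 0.735984 ≈ 0.736

0.736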